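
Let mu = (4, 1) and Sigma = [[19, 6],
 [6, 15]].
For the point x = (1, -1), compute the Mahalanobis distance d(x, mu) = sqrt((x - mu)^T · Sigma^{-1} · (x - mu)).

Step 1 — centre the observation: (x - mu) = (-3, -2).

Step 2 — invert Sigma. det(Sigma) = 19·15 - (6)² = 249.
  Sigma^{-1} = (1/det) · [[d, -b], [-b, a]] = [[0.0602, -0.0241],
 [-0.0241, 0.0763]].

Step 3 — form the quadratic (x - mu)^T · Sigma^{-1} · (x - mu):
  Sigma^{-1} · (x - mu) = (-0.1325, -0.0803).
  (x - mu)^T · [Sigma^{-1} · (x - mu)] = (-3)·(-0.1325) + (-2)·(-0.0803) = 0.5582.

Step 4 — take square root: d = √(0.5582) ≈ 0.7471.

d(x, mu) = √(0.5582) ≈ 0.7471


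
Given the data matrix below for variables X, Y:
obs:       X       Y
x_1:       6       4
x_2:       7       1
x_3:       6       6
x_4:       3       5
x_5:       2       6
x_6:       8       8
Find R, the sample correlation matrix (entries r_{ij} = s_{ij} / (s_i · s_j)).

Step 1 — column means:
  mean(X) = (6 + 7 + 6 + 3 + 2 + 8) / 6 = 32/6 = 5.3333
  mean(Y) = (4 + 1 + 6 + 5 + 6 + 8) / 6 = 30/6 = 5

Step 2 — sample variances and covariances s[i,j] = (1/(n-1)) · Σ_k (x_{k,i} - mean_i) · (x_{k,j} - mean_j), with n-1 = 5:
  s[X,X] = ((0.6667)·(0.6667) + (1.6667)·(1.6667) + (0.6667)·(0.6667) + (-2.3333)·(-2.3333) + (-3.3333)·(-3.3333) + (2.6667)·(2.6667)) / 5 = 27.3333/5 = 5.4667
  s[X,Y] = ((0.6667)·(-1) + (1.6667)·(-4) + (0.6667)·(1) + (-2.3333)·(0) + (-3.3333)·(1) + (2.6667)·(3)) / 5 = -2/5 = -0.4
  s[Y,Y] = ((-1)·(-1) + (-4)·(-4) + (1)·(1) + (0)·(0) + (1)·(1) + (3)·(3)) / 5 = 28/5 = 5.6
  Sample standard deviations s_i = √(s[i,i]):
  s(X) = √(5.4667) = 2.3381
  s(Y) = √(5.6) = 2.3664

Step 3 — r_{ij} = s_{ij} / (s_i · s_j):
  r[X,X] = 1 (diagonal).
  r[X,Y] = -0.4 / (2.3381 · 2.3664) = -0.4 / 5.5329 = -0.0723
  r[Y,Y] = 1 (diagonal).

R is symmetric with unit diagonal. Assembling:

R = [[1, -0.0723],
 [-0.0723, 1]]


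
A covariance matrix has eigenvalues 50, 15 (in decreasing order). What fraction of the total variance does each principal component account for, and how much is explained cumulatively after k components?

Step 1 — total variance = trace(Sigma) = Σ λ_i = 50 + 15 = 65.

Step 2 — fraction explained by component i = λ_i / Σ λ:
  PC1: 50/65 = 0.7692
  PC2: 15/65 = 0.2308

Step 3 — cumulative fraction after k components = (λ_1 + ... + λ_k) / Σ λ:
  k = 1: 50/65 = 0.7692
  k = 2: (50 + 15)/65 = 65/65 = 1

Summary (fraction, with percent):

explained: PC1 0.7692 (76.92%), PC2 0.2308 (23.08%);  cumulative: 0.7692, 1


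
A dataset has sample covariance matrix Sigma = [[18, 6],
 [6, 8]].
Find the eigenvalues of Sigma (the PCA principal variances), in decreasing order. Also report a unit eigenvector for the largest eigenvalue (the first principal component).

Step 1 — characteristic polynomial of 2×2 Sigma:
  det(Sigma - λI) = λ² - trace · λ + det = 0.
  trace = 18 + 8 = 26, det = 18·8 - (6)² = 108.
Step 2 — discriminant:
  Δ = trace² - 4·det = 676 - 432 = 244.
Step 3 — eigenvalues:
  λ = (trace ± √Δ)/2 = (26 ± 15.6205)/2,
  λ_1 = 20.8102,  λ_2 = 5.1898.

Step 4 — unit eigenvector for λ_1: solve (Sigma - λ_1 I)v = 0. First row:
  (18 - 20.8102)·v_x + (6)·v_y = 0, i.e. (-2.8102)·v_x + (6)·v_y = 0,
  so v ∝ (b, λ_1 - a) = (6, 2.8102) = u.
  ||u|| = √((6)² + (2.8102)²) = √(43.8975) ≈ 6.6255,
  v_1 = u/||u|| ≈ (0.9056, 0.4242) (||v_1|| = 1).

λ_1 = 20.8102,  λ_2 = 5.1898;  v_1 ≈ (0.9056, 0.4242)


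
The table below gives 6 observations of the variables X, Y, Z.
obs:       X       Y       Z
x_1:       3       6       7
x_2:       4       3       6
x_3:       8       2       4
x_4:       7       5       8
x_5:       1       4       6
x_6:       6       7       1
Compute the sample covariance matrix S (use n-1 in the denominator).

Step 1 — column means:
  mean(X) = (3 + 4 + 8 + 7 + 1 + 6) / 6 = 29/6 = 4.8333
  mean(Y) = (6 + 3 + 2 + 5 + 4 + 7) / 6 = 27/6 = 4.5
  mean(Z) = (7 + 6 + 4 + 8 + 6 + 1) / 6 = 32/6 = 5.3333

Step 2 — sample covariance S[i,j] = (1/(n-1)) · Σ_k (x_{k,i} - mean_i) · (x_{k,j} - mean_j), with n-1 = 5.
  S[X,X] = ((-1.8333)·(-1.8333) + (-0.8333)·(-0.8333) + (3.1667)·(3.1667) + (2.1667)·(2.1667) + (-3.8333)·(-3.8333) + (1.1667)·(1.1667)) / 5 = 34.8333/5 = 6.9667
  S[X,Y] = ((-1.8333)·(1.5) + (-0.8333)·(-1.5) + (3.1667)·(-2.5) + (2.1667)·(0.5) + (-3.8333)·(-0.5) + (1.1667)·(2.5)) / 5 = -3.5/5 = -0.7
  S[X,Z] = ((-1.8333)·(1.6667) + (-0.8333)·(0.6667) + (3.1667)·(-1.3333) + (2.1667)·(2.6667) + (-3.8333)·(0.6667) + (1.1667)·(-4.3333)) / 5 = -9.6667/5 = -1.9333
  S[Y,Y] = ((1.5)·(1.5) + (-1.5)·(-1.5) + (-2.5)·(-2.5) + (0.5)·(0.5) + (-0.5)·(-0.5) + (2.5)·(2.5)) / 5 = 17.5/5 = 3.5
  S[Y,Z] = ((1.5)·(1.6667) + (-1.5)·(0.6667) + (-2.5)·(-1.3333) + (0.5)·(2.6667) + (-0.5)·(0.6667) + (2.5)·(-4.3333)) / 5 = -5/5 = -1
  S[Z,Z] = ((1.6667)·(1.6667) + (0.6667)·(0.6667) + (-1.3333)·(-1.3333) + (2.6667)·(2.6667) + (0.6667)·(0.6667) + (-4.3333)·(-4.3333)) / 5 = 31.3333/5 = 6.2667

S is symmetric (S[j,i] = S[i,j]). Assembling:

S = [[6.9667, -0.7, -1.9333],
 [-0.7, 3.5, -1],
 [-1.9333, -1, 6.2667]]


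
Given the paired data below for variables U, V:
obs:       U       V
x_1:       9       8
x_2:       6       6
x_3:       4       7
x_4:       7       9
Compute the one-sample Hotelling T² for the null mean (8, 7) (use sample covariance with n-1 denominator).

Step 1 — sample mean vector:
  mean(U) = (9 + 6 + 4 + 7) / 4 = 26/4 = 6.5
  mean(V) = (8 + 6 + 7 + 9) / 4 = 30/4 = 7.5
  x̄ = (6.5, 7.5),  deviation x̄ - mu_0 = (6.5, 7.5) - (8, 7) = (-1.5, 0.5).

Step 2 — sample covariance matrix, S[i,j] = (1/(n-1)) · Σ_k (x_{k,i} - mean_i) · (x_{k,j} - mean_j), divisor n-1 = 3:
  S[U,U] = ((2.5)·(2.5) + (-0.5)·(-0.5) + (-2.5)·(-2.5) + (0.5)·(0.5)) / 3 = 13/3 = 4.3333
  S[U,V] = ((2.5)·(0.5) + (-0.5)·(-1.5) + (-2.5)·(-0.5) + (0.5)·(1.5)) / 3 = 4/3 = 1.3333
  S[V,V] = ((0.5)·(0.5) + (-1.5)·(-1.5) + (-0.5)·(-0.5) + (1.5)·(1.5)) / 3 = 5/3 = 1.6667
  S = [[4.3333, 1.3333],
 [1.3333, 1.6667]].

Step 3 — invert S. det(S) = 4.3333·1.6667 - (1.3333)² = 5.4444.
  S^{-1} = (1/det) · [[d, -b], [-b, a]] = [[0.3061, -0.2449],
 [-0.2449, 0.7959]].

Step 4 — quadratic form (x̄ - mu_0)^T · S^{-1} · (x̄ - mu_0):
  S^{-1} · (x̄ - mu_0) = (-0.5816, 0.7653),
  (x̄ - mu_0)^T · [...] = (-1.5)·(-0.5816) + (0.5)·(0.7653) = 1.2551.

Step 5 — scale by n: T² = 4 · 1.2551 = 5.0204.

T² ≈ 5.0204


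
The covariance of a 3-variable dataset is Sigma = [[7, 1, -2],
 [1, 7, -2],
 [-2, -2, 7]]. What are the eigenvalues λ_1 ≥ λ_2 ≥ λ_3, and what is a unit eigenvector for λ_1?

Step 1 — characteristic polynomial p(λ) = det(λI - Sigma) = λ³ - tr·λ² + c_1·λ - det, where tr = trace, c_1 = sum of the principal 2×2 minors, det = det(Sigma):
  tr = 7 + 7 + 7 = 21,
  c_1 = (7·7 - (1)²) + (7·7 - (-2)²) + (7·7 - (-2)²) = 48 + 45 + 45 = 138,
  det = 7·(7·7 - (-2)²) - (1)·((1)·7 - (-2)·(-2)) + (-2)·((1)·(-2) - 7·(-2)) = 7·(45) - (1)·(3) + (-2)·(12) = 288.
  So p(λ) = λ³ - 21λ² + 138λ - 288.
Step 2 — look for an integer root (rational root theorem: any rational root is an integer divisor of 288). Testing λ = 6:
  p(6) = 216 - 756 + 828 - 288 = 0  ✓
  Dividing out (λ - 6): p(λ) = (λ - 6)(λ² - 15λ + 48).
Step 3 — remaining eigenvalues from the quadratic λ² - 15λ + 48 = 0:
  Δ = 15² - 4·48 = 225 - 192 = 33,  λ = (15 ± √33)/2 = (15 ± 5.7446)/2 ≈ 10.3723 or 4.6277.
  Sorted: λ_1 = 10.3723,  λ_2 = 6,  λ_3 = 4.6277  (check: sum = 21 = tr ✓).

Step 4 — unit eigenvector for λ_1 ≈ 10.3723: v spans the null space of (Sigma - λ_1 I), whose rows are
  r_1 = (-3.3723, 1, -2),  r_2 = (1, -3.3723, -2),  r_3 = (-2, -2, -3.3723).
  v is orthogonal to every row, so take v ∝ r_1 × r_2 = ((1)·(-2) - (-2)·(-3.3723), (-2)·(1) - (-3.3723)·(-2), (-3.3723)·(-3.3723) - (1)·(1)) ≈ (-8.7446, -8.7446, 10.3723).
  Rescale (multiply by -1 so the first nonzero entry is positive): u = (8.7446, 8.7446, -10.3723).
  ||u|| = √((8.7446)² + (8.7446)² + (-10.3723)²) = √(260.519) ≈ 16.1406,  v_1 = u/||u|| ≈ (0.5418, 0.5418, -0.6426) (||v_1|| = 1).

λ_1 = 10.3723,  λ_2 = 6,  λ_3 = 4.6277;  v_1 ≈ (0.5418, 0.5418, -0.6426)


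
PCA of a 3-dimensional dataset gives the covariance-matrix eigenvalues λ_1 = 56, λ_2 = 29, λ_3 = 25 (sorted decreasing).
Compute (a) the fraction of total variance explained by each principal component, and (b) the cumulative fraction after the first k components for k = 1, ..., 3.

Step 1 — total variance = trace(Sigma) = Σ λ_i = 56 + 29 + 25 = 110.

Step 2 — fraction explained by component i = λ_i / Σ λ:
  PC1: 56/110 = 0.5091
  PC2: 29/110 = 0.2636
  PC3: 25/110 = 0.2273

Step 3 — cumulative fraction after k components = (λ_1 + ... + λ_k) / Σ λ:
  k = 1: 56/110 = 0.5091
  k = 2: (56 + 29)/110 = 85/110 = 0.7727
  k = 3: (56 + 29 + 25)/110 = 110/110 = 1

Summary (fraction, with percent):

explained: PC1 0.5091 (50.91%), PC2 0.2636 (26.36%), PC3 0.2273 (22.73%);  cumulative: 0.5091, 0.7727, 1


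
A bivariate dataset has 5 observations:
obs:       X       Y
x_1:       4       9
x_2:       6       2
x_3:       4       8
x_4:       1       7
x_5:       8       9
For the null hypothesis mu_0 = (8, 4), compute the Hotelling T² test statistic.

Step 1 — sample mean vector:
  mean(X) = (4 + 6 + 4 + 1 + 8) / 5 = 23/5 = 4.6
  mean(Y) = (9 + 2 + 8 + 7 + 9) / 5 = 35/5 = 7
  x̄ = (4.6, 7),  deviation x̄ - mu_0 = (4.6, 7) - (8, 4) = (-3.4, 3).

Step 2 — sample covariance matrix, S[i,j] = (1/(n-1)) · Σ_k (x_{k,i} - mean_i) · (x_{k,j} - mean_j), divisor n-1 = 4:
  S[X,X] = ((-0.6)·(-0.6) + (1.4)·(1.4) + (-0.6)·(-0.6) + (-3.6)·(-3.6) + (3.4)·(3.4)) / 4 = 27.2/4 = 6.8
  S[X,Y] = ((-0.6)·(2) + (1.4)·(-5) + (-0.6)·(1) + (-3.6)·(0) + (3.4)·(2)) / 4 = -2/4 = -0.5
  S[Y,Y] = ((2)·(2) + (-5)·(-5) + (1)·(1) + (0)·(0) + (2)·(2)) / 4 = 34/4 = 8.5
  S = [[6.8, -0.5],
 [-0.5, 8.5]].

Step 3 — invert S. det(S) = 6.8·8.5 - (-0.5)² = 57.55.
  S^{-1} = (1/det) · [[d, -b], [-b, a]] = [[0.1477, 0.0087],
 [0.0087, 0.1182]].

Step 4 — quadratic form (x̄ - mu_0)^T · S^{-1} · (x̄ - mu_0):
  S^{-1} · (x̄ - mu_0) = (-0.4761, 0.3249),
  (x̄ - mu_0)^T · [...] = (-3.4)·(-0.4761) + (3)·(0.3249) = 2.5936.

Step 5 — scale by n: T² = 5 · 2.5936 = 12.9679.

T² ≈ 12.9679


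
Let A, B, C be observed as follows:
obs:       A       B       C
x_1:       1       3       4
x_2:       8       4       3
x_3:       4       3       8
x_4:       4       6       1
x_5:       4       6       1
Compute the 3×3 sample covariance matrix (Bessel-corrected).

Step 1 — column means:
  mean(A) = (1 + 8 + 4 + 4 + 4) / 5 = 21/5 = 4.2
  mean(B) = (3 + 4 + 3 + 6 + 6) / 5 = 22/5 = 4.4
  mean(C) = (4 + 3 + 8 + 1 + 1) / 5 = 17/5 = 3.4

Step 2 — sample covariance S[i,j] = (1/(n-1)) · Σ_k (x_{k,i} - mean_i) · (x_{k,j} - mean_j), with n-1 = 4.
  S[A,A] = ((-3.2)·(-3.2) + (3.8)·(3.8) + (-0.2)·(-0.2) + (-0.2)·(-0.2) + (-0.2)·(-0.2)) / 4 = 24.8/4 = 6.2
  S[A,B] = ((-3.2)·(-1.4) + (3.8)·(-0.4) + (-0.2)·(-1.4) + (-0.2)·(1.6) + (-0.2)·(1.6)) / 4 = 2.6/4 = 0.65
  S[A,C] = ((-3.2)·(0.6) + (3.8)·(-0.4) + (-0.2)·(4.6) + (-0.2)·(-2.4) + (-0.2)·(-2.4)) / 4 = -3.4/4 = -0.85
  S[B,B] = ((-1.4)·(-1.4) + (-0.4)·(-0.4) + (-1.4)·(-1.4) + (1.6)·(1.6) + (1.6)·(1.6)) / 4 = 9.2/4 = 2.3
  S[B,C] = ((-1.4)·(0.6) + (-0.4)·(-0.4) + (-1.4)·(4.6) + (1.6)·(-2.4) + (1.6)·(-2.4)) / 4 = -14.8/4 = -3.7
  S[C,C] = ((0.6)·(0.6) + (-0.4)·(-0.4) + (4.6)·(4.6) + (-2.4)·(-2.4) + (-2.4)·(-2.4)) / 4 = 33.2/4 = 8.3

S is symmetric (S[j,i] = S[i,j]). Assembling:

S = [[6.2, 0.65, -0.85],
 [0.65, 2.3, -3.7],
 [-0.85, -3.7, 8.3]]


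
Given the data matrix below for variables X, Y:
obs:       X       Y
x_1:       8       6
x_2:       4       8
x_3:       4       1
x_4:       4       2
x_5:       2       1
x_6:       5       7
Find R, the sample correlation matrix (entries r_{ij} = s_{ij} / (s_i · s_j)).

Step 1 — column means:
  mean(X) = (8 + 4 + 4 + 4 + 2 + 5) / 6 = 27/6 = 4.5
  mean(Y) = (6 + 8 + 1 + 2 + 1 + 7) / 6 = 25/6 = 4.1667

Step 2 — sample variances and covariances s[i,j] = (1/(n-1)) · Σ_k (x_{k,i} - mean_i) · (x_{k,j} - mean_j), with n-1 = 5:
  s[X,X] = ((3.5)·(3.5) + (-0.5)·(-0.5) + (-0.5)·(-0.5) + (-0.5)·(-0.5) + (-2.5)·(-2.5) + (0.5)·(0.5)) / 5 = 19.5/5 = 3.9
  s[X,Y] = ((3.5)·(1.8333) + (-0.5)·(3.8333) + (-0.5)·(-3.1667) + (-0.5)·(-2.1667) + (-2.5)·(-3.1667) + (0.5)·(2.8333)) / 5 = 16.5/5 = 3.3
  s[Y,Y] = ((1.8333)·(1.8333) + (3.8333)·(3.8333) + (-3.1667)·(-3.1667) + (-2.1667)·(-2.1667) + (-3.1667)·(-3.1667) + (2.8333)·(2.8333)) / 5 = 50.8333/5 = 10.1667
  Sample standard deviations s_i = √(s[i,i]):
  s(X) = √(3.9) = 1.9748
  s(Y) = √(10.1667) = 3.1885

Step 3 — r_{ij} = s_{ij} / (s_i · s_j):
  r[X,X] = 1 (diagonal).
  r[X,Y] = 3.3 / (1.9748 · 3.1885) = 3.3 / 6.2968 = 0.5241
  r[Y,Y] = 1 (diagonal).

R is symmetric with unit diagonal. Assembling:

R = [[1, 0.5241],
 [0.5241, 1]]


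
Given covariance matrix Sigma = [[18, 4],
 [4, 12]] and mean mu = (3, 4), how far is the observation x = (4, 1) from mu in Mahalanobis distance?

Step 1 — centre the observation: (x - mu) = (1, -3).

Step 2 — invert Sigma. det(Sigma) = 18·12 - (4)² = 200.
  Sigma^{-1} = (1/det) · [[d, -b], [-b, a]] = [[0.06, -0.02],
 [-0.02, 0.09]].

Step 3 — form the quadratic (x - mu)^T · Sigma^{-1} · (x - mu):
  Sigma^{-1} · (x - mu) = (0.12, -0.29).
  (x - mu)^T · [Sigma^{-1} · (x - mu)] = (1)·(0.12) + (-3)·(-0.29) = 0.99.

Step 4 — take square root: d = √(0.99) ≈ 0.995.

d(x, mu) = √(0.99) ≈ 0.995


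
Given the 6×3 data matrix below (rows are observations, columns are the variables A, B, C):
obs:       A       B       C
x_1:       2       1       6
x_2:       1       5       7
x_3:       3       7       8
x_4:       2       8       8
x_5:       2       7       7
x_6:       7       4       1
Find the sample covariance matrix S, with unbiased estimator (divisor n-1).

Step 1 — column means:
  mean(A) = (2 + 1 + 3 + 2 + 2 + 7) / 6 = 17/6 = 2.8333
  mean(B) = (1 + 5 + 7 + 8 + 7 + 4) / 6 = 32/6 = 5.3333
  mean(C) = (6 + 7 + 8 + 8 + 7 + 1) / 6 = 37/6 = 6.1667

Step 2 — sample covariance S[i,j] = (1/(n-1)) · Σ_k (x_{k,i} - mean_i) · (x_{k,j} - mean_j), with n-1 = 5.
  S[A,A] = ((-0.8333)·(-0.8333) + (-1.8333)·(-1.8333) + (0.1667)·(0.1667) + (-0.8333)·(-0.8333) + (-0.8333)·(-0.8333) + (4.1667)·(4.1667)) / 5 = 22.8333/5 = 4.5667
  S[A,B] = ((-0.8333)·(-4.3333) + (-1.8333)·(-0.3333) + (0.1667)·(1.6667) + (-0.8333)·(2.6667) + (-0.8333)·(1.6667) + (4.1667)·(-1.3333)) / 5 = -4.6667/5 = -0.9333
  S[A,C] = ((-0.8333)·(-0.1667) + (-1.8333)·(0.8333) + (0.1667)·(1.8333) + (-0.8333)·(1.8333) + (-0.8333)·(0.8333) + (4.1667)·(-5.1667)) / 5 = -24.8333/5 = -4.9667
  S[B,B] = ((-4.3333)·(-4.3333) + (-0.3333)·(-0.3333) + (1.6667)·(1.6667) + (2.6667)·(2.6667) + (1.6667)·(1.6667) + (-1.3333)·(-1.3333)) / 5 = 33.3333/5 = 6.6667
  S[B,C] = ((-4.3333)·(-0.1667) + (-0.3333)·(0.8333) + (1.6667)·(1.8333) + (2.6667)·(1.8333) + (1.6667)·(0.8333) + (-1.3333)·(-5.1667)) / 5 = 16.6667/5 = 3.3333
  S[C,C] = ((-0.1667)·(-0.1667) + (0.8333)·(0.8333) + (1.8333)·(1.8333) + (1.8333)·(1.8333) + (0.8333)·(0.8333) + (-5.1667)·(-5.1667)) / 5 = 34.8333/5 = 6.9667

S is symmetric (S[j,i] = S[i,j]). Assembling:

S = [[4.5667, -0.9333, -4.9667],
 [-0.9333, 6.6667, 3.3333],
 [-4.9667, 3.3333, 6.9667]]


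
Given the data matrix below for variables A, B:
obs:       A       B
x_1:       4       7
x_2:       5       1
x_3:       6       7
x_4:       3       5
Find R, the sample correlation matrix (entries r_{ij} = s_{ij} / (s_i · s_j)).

Step 1 — column means:
  mean(A) = (4 + 5 + 6 + 3) / 4 = 18/4 = 4.5
  mean(B) = (7 + 1 + 7 + 5) / 4 = 20/4 = 5

Step 2 — sample variances and covariances s[i,j] = (1/(n-1)) · Σ_k (x_{k,i} - mean_i) · (x_{k,j} - mean_j), with n-1 = 3:
  s[A,A] = ((-0.5)·(-0.5) + (0.5)·(0.5) + (1.5)·(1.5) + (-1.5)·(-1.5)) / 3 = 5/3 = 1.6667
  s[A,B] = ((-0.5)·(2) + (0.5)·(-4) + (1.5)·(2) + (-1.5)·(0)) / 3 = 0/3 = 0
  s[B,B] = ((2)·(2) + (-4)·(-4) + (2)·(2) + (0)·(0)) / 3 = 24/3 = 8
  Sample standard deviations s_i = √(s[i,i]):
  s(A) = √(1.6667) = 1.291
  s(B) = √(8) = 2.8284

Step 3 — r_{ij} = s_{ij} / (s_i · s_j):
  r[A,A] = 1 (diagonal).
  r[A,B] = 0 / (1.291 · 2.8284) = 0 / 3.6515 = 0
  r[B,B] = 1 (diagonal).

R is symmetric with unit diagonal. Assembling:

R = [[1, 0],
 [0, 1]]


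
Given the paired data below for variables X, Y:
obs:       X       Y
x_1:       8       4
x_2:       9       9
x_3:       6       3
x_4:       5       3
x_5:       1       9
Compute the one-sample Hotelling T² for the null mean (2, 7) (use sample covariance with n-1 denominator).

Step 1 — sample mean vector:
  mean(X) = (8 + 9 + 6 + 5 + 1) / 5 = 29/5 = 5.8
  mean(Y) = (4 + 9 + 3 + 3 + 9) / 5 = 28/5 = 5.6
  x̄ = (5.8, 5.6),  deviation x̄ - mu_0 = (5.8, 5.6) - (2, 7) = (3.8, -1.4).

Step 2 — sample covariance matrix, S[i,j] = (1/(n-1)) · Σ_k (x_{k,i} - mean_i) · (x_{k,j} - mean_j), divisor n-1 = 4:
  S[X,X] = ((2.2)·(2.2) + (3.2)·(3.2) + (0.2)·(0.2) + (-0.8)·(-0.8) + (-4.8)·(-4.8)) / 4 = 38.8/4 = 9.7
  S[X,Y] = ((2.2)·(-1.6) + (3.2)·(3.4) + (0.2)·(-2.6) + (-0.8)·(-2.6) + (-4.8)·(3.4)) / 4 = -7.4/4 = -1.85
  S[Y,Y] = ((-1.6)·(-1.6) + (3.4)·(3.4) + (-2.6)·(-2.6) + (-2.6)·(-2.6) + (3.4)·(3.4)) / 4 = 39.2/4 = 9.8
  S = [[9.7, -1.85],
 [-1.85, 9.8]].

Step 3 — invert S. det(S) = 9.7·9.8 - (-1.85)² = 91.6375.
  S^{-1} = (1/det) · [[d, -b], [-b, a]] = [[0.1069, 0.0202],
 [0.0202, 0.1059]].

Step 4 — quadratic form (x̄ - mu_0)^T · S^{-1} · (x̄ - mu_0):
  S^{-1} · (x̄ - mu_0) = (0.3781, -0.0715),
  (x̄ - mu_0)^T · [...] = (3.8)·(0.3781) + (-1.4)·(-0.0715) = 1.5369.

Step 5 — scale by n: T² = 5 · 1.5369 = 7.6846.

T² ≈ 7.6846


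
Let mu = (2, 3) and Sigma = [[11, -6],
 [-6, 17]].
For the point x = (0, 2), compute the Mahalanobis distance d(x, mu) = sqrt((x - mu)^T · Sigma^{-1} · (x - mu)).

Step 1 — centre the observation: (x - mu) = (-2, -1).

Step 2 — invert Sigma. det(Sigma) = 11·17 - (-6)² = 151.
  Sigma^{-1} = (1/det) · [[d, -b], [-b, a]] = [[0.1126, 0.0397],
 [0.0397, 0.0728]].

Step 3 — form the quadratic (x - mu)^T · Sigma^{-1} · (x - mu):
  Sigma^{-1} · (x - mu) = (-0.2649, -0.1523).
  (x - mu)^T · [Sigma^{-1} · (x - mu)] = (-2)·(-0.2649) + (-1)·(-0.1523) = 0.6821.

Step 4 — take square root: d = √(0.6821) ≈ 0.8259.

d(x, mu) = √(0.6821) ≈ 0.8259


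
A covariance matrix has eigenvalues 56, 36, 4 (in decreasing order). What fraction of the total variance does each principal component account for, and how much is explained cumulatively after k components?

Step 1 — total variance = trace(Sigma) = Σ λ_i = 56 + 36 + 4 = 96.

Step 2 — fraction explained by component i = λ_i / Σ λ:
  PC1: 56/96 = 0.5833
  PC2: 36/96 = 0.375
  PC3: 4/96 = 0.0417

Step 3 — cumulative fraction after k components = (λ_1 + ... + λ_k) / Σ λ:
  k = 1: 56/96 = 0.5833
  k = 2: (56 + 36)/96 = 92/96 = 0.9583
  k = 3: (56 + 36 + 4)/96 = 96/96 = 1

Summary (fraction, with percent):

explained: PC1 0.5833 (58.33%), PC2 0.375 (37.5%), PC3 0.0417 (4.17%);  cumulative: 0.5833, 0.9583, 1


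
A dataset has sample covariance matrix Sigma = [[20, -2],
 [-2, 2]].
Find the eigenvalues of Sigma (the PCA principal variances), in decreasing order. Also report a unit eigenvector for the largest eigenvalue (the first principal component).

Step 1 — characteristic polynomial of 2×2 Sigma:
  det(Sigma - λI) = λ² - trace · λ + det = 0.
  trace = 20 + 2 = 22, det = 20·2 - (-2)² = 36.
Step 2 — discriminant:
  Δ = trace² - 4·det = 484 - 144 = 340.
Step 3 — eigenvalues:
  λ = (trace ± √Δ)/2 = (22 ± 18.4391)/2,
  λ_1 = 20.2195,  λ_2 = 1.7805.

Step 4 — unit eigenvector for λ_1: solve (Sigma - λ_1 I)v = 0. First row:
  (20 - 20.2195)·v_x + (-2)·v_y = 0, i.e. (-0.2195)·v_x + (-2)·v_y = 0,
  so v ∝ (b, λ_1 - a) = (-2, 0.2195); multiply by -1 so the first entry is positive: u = (2, -0.2195).
  ||u|| = √((2)² + (-0.2195)²) = √(4.0482) ≈ 2.012,
  v_1 = u/||u|| ≈ (0.994, -0.1091) (||v_1|| = 1).

λ_1 = 20.2195,  λ_2 = 1.7805;  v_1 ≈ (0.994, -0.1091)


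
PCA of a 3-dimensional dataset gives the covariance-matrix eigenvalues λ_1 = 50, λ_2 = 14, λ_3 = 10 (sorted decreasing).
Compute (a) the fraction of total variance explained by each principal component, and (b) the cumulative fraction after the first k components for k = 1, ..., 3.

Step 1 — total variance = trace(Sigma) = Σ λ_i = 50 + 14 + 10 = 74.

Step 2 — fraction explained by component i = λ_i / Σ λ:
  PC1: 50/74 = 0.6757
  PC2: 14/74 = 0.1892
  PC3: 10/74 = 0.1351

Step 3 — cumulative fraction after k components = (λ_1 + ... + λ_k) / Σ λ:
  k = 1: 50/74 = 0.6757
  k = 2: (50 + 14)/74 = 64/74 = 0.8649
  k = 3: (50 + 14 + 10)/74 = 74/74 = 1

Summary (fraction, with percent):

explained: PC1 0.6757 (67.57%), PC2 0.1892 (18.92%), PC3 0.1351 (13.51%);  cumulative: 0.6757, 0.8649, 1


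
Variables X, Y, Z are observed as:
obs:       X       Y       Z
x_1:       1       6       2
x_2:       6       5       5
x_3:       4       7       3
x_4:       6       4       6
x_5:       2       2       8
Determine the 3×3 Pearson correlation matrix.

Step 1 — column means:
  mean(X) = (1 + 6 + 4 + 6 + 2) / 5 = 19/5 = 3.8
  mean(Y) = (6 + 5 + 7 + 4 + 2) / 5 = 24/5 = 4.8
  mean(Z) = (2 + 5 + 3 + 6 + 8) / 5 = 24/5 = 4.8

Step 2 — sample variances and covariances s[i,j] = (1/(n-1)) · Σ_k (x_{k,i} - mean_i) · (x_{k,j} - mean_j), with n-1 = 4:
  s[X,X] = ((-2.8)·(-2.8) + (2.2)·(2.2) + (0.2)·(0.2) + (2.2)·(2.2) + (-1.8)·(-1.8)) / 4 = 20.8/4 = 5.2
  s[X,Y] = ((-2.8)·(1.2) + (2.2)·(0.2) + (0.2)·(2.2) + (2.2)·(-0.8) + (-1.8)·(-2.8)) / 4 = 0.8/4 = 0.2
  s[X,Z] = ((-2.8)·(-2.8) + (2.2)·(0.2) + (0.2)·(-1.8) + (2.2)·(1.2) + (-1.8)·(3.2)) / 4 = 4.8/4 = 1.2
  s[Y,Y] = ((1.2)·(1.2) + (0.2)·(0.2) + (2.2)·(2.2) + (-0.8)·(-0.8) + (-2.8)·(-2.8)) / 4 = 14.8/4 = 3.7
  s[Y,Z] = ((1.2)·(-2.8) + (0.2)·(0.2) + (2.2)·(-1.8) + (-0.8)·(1.2) + (-2.8)·(3.2)) / 4 = -17.2/4 = -4.3
  s[Z,Z] = ((-2.8)·(-2.8) + (0.2)·(0.2) + (-1.8)·(-1.8) + (1.2)·(1.2) + (3.2)·(3.2)) / 4 = 22.8/4 = 5.7
  Sample standard deviations s_i = √(s[i,i]):
  s(X) = √(5.2) = 2.2804
  s(Y) = √(3.7) = 1.9235
  s(Z) = √(5.7) = 2.3875

Step 3 — r_{ij} = s_{ij} / (s_i · s_j):
  r[X,X] = 1 (diagonal).
  r[X,Y] = 0.2 / (2.2804 · 1.9235) = 0.2 / 4.3863 = 0.0456
  r[X,Z] = 1.2 / (2.2804 · 2.3875) = 1.2 / 5.4443 = 0.2204
  r[Y,Y] = 1 (diagonal).
  r[Y,Z] = -4.3 / (1.9235 · 2.3875) = -4.3 / 4.5924 = -0.9363
  r[Z,Z] = 1 (diagonal).

R is symmetric with unit diagonal. Assembling:

R = [[1, 0.0456, 0.2204],
 [0.0456, 1, -0.9363],
 [0.2204, -0.9363, 1]]


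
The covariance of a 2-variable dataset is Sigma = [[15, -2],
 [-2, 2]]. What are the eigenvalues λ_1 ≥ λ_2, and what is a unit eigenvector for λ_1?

Step 1 — characteristic polynomial of 2×2 Sigma:
  det(Sigma - λI) = λ² - trace · λ + det = 0.
  trace = 15 + 2 = 17, det = 15·2 - (-2)² = 26.
Step 2 — discriminant:
  Δ = trace² - 4·det = 289 - 104 = 185.
Step 3 — eigenvalues:
  λ = (trace ± √Δ)/2 = (17 ± 13.6015)/2,
  λ_1 = 15.3007,  λ_2 = 1.6993.

Step 4 — unit eigenvector for λ_1: solve (Sigma - λ_1 I)v = 0. First row:
  (15 - 15.3007)·v_x + (-2)·v_y = 0, i.e. (-0.3007)·v_x + (-2)·v_y = 0,
  so v ∝ (b, λ_1 - a) = (-2, 0.3007); multiply by -1 so the first entry is positive: u = (2, -0.3007).
  ||u|| = √((2)² + (-0.3007)²) = √(4.0904) ≈ 2.0225,
  v_1 = u/||u|| ≈ (0.9889, -0.1487) (||v_1|| = 1).

λ_1 = 15.3007,  λ_2 = 1.6993;  v_1 ≈ (0.9889, -0.1487)


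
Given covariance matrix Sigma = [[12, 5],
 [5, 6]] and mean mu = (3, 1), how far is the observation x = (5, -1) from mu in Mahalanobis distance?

Step 1 — centre the observation: (x - mu) = (2, -2).

Step 2 — invert Sigma. det(Sigma) = 12·6 - (5)² = 47.
  Sigma^{-1} = (1/det) · [[d, -b], [-b, a]] = [[0.1277, -0.1064],
 [-0.1064, 0.2553]].

Step 3 — form the quadratic (x - mu)^T · Sigma^{-1} · (x - mu):
  Sigma^{-1} · (x - mu) = (0.4681, -0.7234).
  (x - mu)^T · [Sigma^{-1} · (x - mu)] = (2)·(0.4681) + (-2)·(-0.7234) = 2.383.

Step 4 — take square root: d = √(2.383) ≈ 1.5437.

d(x, mu) = √(2.383) ≈ 1.5437


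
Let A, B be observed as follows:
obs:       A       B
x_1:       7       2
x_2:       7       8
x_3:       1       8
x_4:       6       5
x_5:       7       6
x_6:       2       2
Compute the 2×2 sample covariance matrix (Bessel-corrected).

Step 1 — column means:
  mean(A) = (7 + 7 + 1 + 6 + 7 + 2) / 6 = 30/6 = 5
  mean(B) = (2 + 8 + 8 + 5 + 6 + 2) / 6 = 31/6 = 5.1667

Step 2 — sample covariance S[i,j] = (1/(n-1)) · Σ_k (x_{k,i} - mean_i) · (x_{k,j} - mean_j), with n-1 = 5.
  S[A,A] = ((2)·(2) + (2)·(2) + (-4)·(-4) + (1)·(1) + (2)·(2) + (-3)·(-3)) / 5 = 38/5 = 7.6
  S[A,B] = ((2)·(-3.1667) + (2)·(2.8333) + (-4)·(2.8333) + (1)·(-0.1667) + (2)·(0.8333) + (-3)·(-3.1667)) / 5 = -1/5 = -0.2
  S[B,B] = ((-3.1667)·(-3.1667) + (2.8333)·(2.8333) + (2.8333)·(2.8333) + (-0.1667)·(-0.1667) + (0.8333)·(0.8333) + (-3.1667)·(-3.1667)) / 5 = 36.8333/5 = 7.3667

S is symmetric (S[j,i] = S[i,j]). Assembling:

S = [[7.6, -0.2],
 [-0.2, 7.3667]]


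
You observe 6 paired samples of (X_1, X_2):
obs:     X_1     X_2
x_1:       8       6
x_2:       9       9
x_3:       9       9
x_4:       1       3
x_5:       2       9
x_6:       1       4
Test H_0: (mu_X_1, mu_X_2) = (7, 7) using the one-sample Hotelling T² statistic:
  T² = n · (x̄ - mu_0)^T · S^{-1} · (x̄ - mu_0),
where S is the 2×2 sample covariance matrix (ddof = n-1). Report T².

Step 1 — sample mean vector:
  mean(X_1) = (8 + 9 + 9 + 1 + 2 + 1) / 6 = 30/6 = 5
  mean(X_2) = (6 + 9 + 9 + 3 + 9 + 4) / 6 = 40/6 = 6.6667
  x̄ = (5, 6.6667),  deviation x̄ - mu_0 = (5, 6.6667) - (7, 7) = (-2, -0.3333).

Step 2 — sample covariance matrix, S[i,j] = (1/(n-1)) · Σ_k (x_{k,i} - mean_i) · (x_{k,j} - mean_j), divisor n-1 = 5:
  S[X_1,X_1] = ((3)·(3) + (4)·(4) + (4)·(4) + (-4)·(-4) + (-3)·(-3) + (-4)·(-4)) / 5 = 82/5 = 16.4
  S[X_1,X_2] = ((3)·(-0.6667) + (4)·(2.3333) + (4)·(2.3333) + (-4)·(-3.6667) + (-3)·(2.3333) + (-4)·(-2.6667)) / 5 = 35/5 = 7
  S[X_2,X_2] = ((-0.6667)·(-0.6667) + (2.3333)·(2.3333) + (2.3333)·(2.3333) + (-3.6667)·(-3.6667) + (2.3333)·(2.3333) + (-2.6667)·(-2.6667)) / 5 = 37.3333/5 = 7.4667
  S = [[16.4, 7],
 [7, 7.4667]].

Step 3 — invert S. det(S) = 16.4·7.4667 - (7)² = 73.4533.
  S^{-1} = (1/det) · [[d, -b], [-b, a]] = [[0.1017, -0.0953],
 [-0.0953, 0.2233]].

Step 4 — quadratic form (x̄ - mu_0)^T · S^{-1} · (x̄ - mu_0):
  S^{-1} · (x̄ - mu_0) = (-0.1715, 0.1162),
  (x̄ - mu_0)^T · [...] = (-2)·(-0.1715) + (-0.3333)·(0.1162) = 0.3044.

Step 5 — scale by n: T² = 6 · 0.3044 = 1.8261.

T² ≈ 1.8261


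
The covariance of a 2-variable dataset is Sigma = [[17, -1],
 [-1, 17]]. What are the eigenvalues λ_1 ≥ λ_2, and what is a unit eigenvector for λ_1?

Step 1 — characteristic polynomial of 2×2 Sigma:
  det(Sigma - λI) = λ² - trace · λ + det = 0.
  trace = 17 + 17 = 34, det = 17·17 - (-1)² = 288.
Step 2 — discriminant:
  Δ = trace² - 4·det = 1156 - 1152 = 4.
Step 3 — eigenvalues:
  λ = (trace ± √Δ)/2 = (34 ± 2)/2,
  λ_1 = 18,  λ_2 = 16.

Step 4 — unit eigenvector for λ_1: solve (Sigma - λ_1 I)v = 0. First row:
  (17 - 18)·v_x + (-1)·v_y = 0, i.e. (-1)·v_x + (-1)·v_y = 0,
  so v ∝ (b, λ_1 - a) = (-1, 1); multiply by -1 so the first entry is positive: u = (1, -1).
  ||u|| = √((1)² + (-1)²) = √(2) ≈ 1.4142,
  v_1 = u/||u|| ≈ (0.7071, -0.7071) (||v_1|| = 1).

λ_1 = 18,  λ_2 = 16;  v_1 ≈ (0.7071, -0.7071)


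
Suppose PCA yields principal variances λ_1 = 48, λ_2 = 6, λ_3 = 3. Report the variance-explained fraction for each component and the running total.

Step 1 — total variance = trace(Sigma) = Σ λ_i = 48 + 6 + 3 = 57.

Step 2 — fraction explained by component i = λ_i / Σ λ:
  PC1: 48/57 = 0.8421
  PC2: 6/57 = 0.1053
  PC3: 3/57 = 0.0526

Step 3 — cumulative fraction after k components = (λ_1 + ... + λ_k) / Σ λ:
  k = 1: 48/57 = 0.8421
  k = 2: (48 + 6)/57 = 54/57 = 0.9474
  k = 3: (48 + 6 + 3)/57 = 57/57 = 1

Summary (fraction, with percent):

explained: PC1 0.8421 (84.21%), PC2 0.1053 (10.53%), PC3 0.0526 (5.26%);  cumulative: 0.8421, 0.9474, 1


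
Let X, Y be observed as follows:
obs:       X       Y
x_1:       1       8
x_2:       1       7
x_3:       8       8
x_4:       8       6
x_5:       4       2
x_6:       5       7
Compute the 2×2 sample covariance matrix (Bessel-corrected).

Step 1 — column means:
  mean(X) = (1 + 1 + 8 + 8 + 4 + 5) / 6 = 27/6 = 4.5
  mean(Y) = (8 + 7 + 8 + 6 + 2 + 7) / 6 = 38/6 = 6.3333

Step 2 — sample covariance S[i,j] = (1/(n-1)) · Σ_k (x_{k,i} - mean_i) · (x_{k,j} - mean_j), with n-1 = 5.
  S[X,X] = ((-3.5)·(-3.5) + (-3.5)·(-3.5) + (3.5)·(3.5) + (3.5)·(3.5) + (-0.5)·(-0.5) + (0.5)·(0.5)) / 5 = 49.5/5 = 9.9
  S[X,Y] = ((-3.5)·(1.6667) + (-3.5)·(0.6667) + (3.5)·(1.6667) + (3.5)·(-0.3333) + (-0.5)·(-4.3333) + (0.5)·(0.6667)) / 5 = -1/5 = -0.2
  S[Y,Y] = ((1.6667)·(1.6667) + (0.6667)·(0.6667) + (1.6667)·(1.6667) + (-0.3333)·(-0.3333) + (-4.3333)·(-4.3333) + (0.6667)·(0.6667)) / 5 = 25.3333/5 = 5.0667

S is symmetric (S[j,i] = S[i,j]). Assembling:

S = [[9.9, -0.2],
 [-0.2, 5.0667]]


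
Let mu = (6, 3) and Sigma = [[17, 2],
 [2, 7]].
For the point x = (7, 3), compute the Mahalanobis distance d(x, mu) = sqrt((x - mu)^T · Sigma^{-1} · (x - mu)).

Step 1 — centre the observation: (x - mu) = (1, 0).

Step 2 — invert Sigma. det(Sigma) = 17·7 - (2)² = 115.
  Sigma^{-1} = (1/det) · [[d, -b], [-b, a]] = [[0.0609, -0.0174],
 [-0.0174, 0.1478]].

Step 3 — form the quadratic (x - mu)^T · Sigma^{-1} · (x - mu):
  Sigma^{-1} · (x - mu) = (0.0609, -0.0174).
  (x - mu)^T · [Sigma^{-1} · (x - mu)] = (1)·(0.0609) + (0)·(-0.0174) = 0.0609.

Step 4 — take square root: d = √(0.0609) ≈ 0.2467.

d(x, mu) = √(0.0609) ≈ 0.2467


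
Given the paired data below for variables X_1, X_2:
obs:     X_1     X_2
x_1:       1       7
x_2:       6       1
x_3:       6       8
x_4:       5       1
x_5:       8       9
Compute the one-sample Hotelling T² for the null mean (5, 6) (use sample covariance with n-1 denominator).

Step 1 — sample mean vector:
  mean(X_1) = (1 + 6 + 6 + 5 + 8) / 5 = 26/5 = 5.2
  mean(X_2) = (7 + 1 + 8 + 1 + 9) / 5 = 26/5 = 5.2
  x̄ = (5.2, 5.2),  deviation x̄ - mu_0 = (5.2, 5.2) - (5, 6) = (0.2, -0.8).

Step 2 — sample covariance matrix, S[i,j] = (1/(n-1)) · Σ_k (x_{k,i} - mean_i) · (x_{k,j} - mean_j), divisor n-1 = 4:
  S[X_1,X_1] = ((-4.2)·(-4.2) + (0.8)·(0.8) + (0.8)·(0.8) + (-0.2)·(-0.2) + (2.8)·(2.8)) / 4 = 26.8/4 = 6.7
  S[X_1,X_2] = ((-4.2)·(1.8) + (0.8)·(-4.2) + (0.8)·(2.8) + (-0.2)·(-4.2) + (2.8)·(3.8)) / 4 = 2.8/4 = 0.7
  S[X_2,X_2] = ((1.8)·(1.8) + (-4.2)·(-4.2) + (2.8)·(2.8) + (-4.2)·(-4.2) + (3.8)·(3.8)) / 4 = 60.8/4 = 15.2
  S = [[6.7, 0.7],
 [0.7, 15.2]].

Step 3 — invert S. det(S) = 6.7·15.2 - (0.7)² = 101.35.
  S^{-1} = (1/det) · [[d, -b], [-b, a]] = [[0.15, -0.0069],
 [-0.0069, 0.0661]].

Step 4 — quadratic form (x̄ - mu_0)^T · S^{-1} · (x̄ - mu_0):
  S^{-1} · (x̄ - mu_0) = (0.0355, -0.0543),
  (x̄ - mu_0)^T · [...] = (0.2)·(0.0355) + (-0.8)·(-0.0543) = 0.0505.

Step 5 — scale by n: T² = 5 · 0.0505 = 0.2526.

T² ≈ 0.2526


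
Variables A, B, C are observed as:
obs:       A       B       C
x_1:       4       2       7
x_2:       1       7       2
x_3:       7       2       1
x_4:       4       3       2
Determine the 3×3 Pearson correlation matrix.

Step 1 — column means:
  mean(A) = (4 + 1 + 7 + 4) / 4 = 16/4 = 4
  mean(B) = (2 + 7 + 2 + 3) / 4 = 14/4 = 3.5
  mean(C) = (7 + 2 + 1 + 2) / 4 = 12/4 = 3

Step 2 — sample variances and covariances s[i,j] = (1/(n-1)) · Σ_k (x_{k,i} - mean_i) · (x_{k,j} - mean_j), with n-1 = 3:
  s[A,A] = ((0)·(0) + (-3)·(-3) + (3)·(3) + (0)·(0)) / 3 = 18/3 = 6
  s[A,B] = ((0)·(-1.5) + (-3)·(3.5) + (3)·(-1.5) + (0)·(-0.5)) / 3 = -15/3 = -5
  s[A,C] = ((0)·(4) + (-3)·(-1) + (3)·(-2) + (0)·(-1)) / 3 = -3/3 = -1
  s[B,B] = ((-1.5)·(-1.5) + (3.5)·(3.5) + (-1.5)·(-1.5) + (-0.5)·(-0.5)) / 3 = 17/3 = 5.6667
  s[B,C] = ((-1.5)·(4) + (3.5)·(-1) + (-1.5)·(-2) + (-0.5)·(-1)) / 3 = -6/3 = -2
  s[C,C] = ((4)·(4) + (-1)·(-1) + (-2)·(-2) + (-1)·(-1)) / 3 = 22/3 = 7.3333
  Sample standard deviations s_i = √(s[i,i]):
  s(A) = √(6) = 2.4495
  s(B) = √(5.6667) = 2.3805
  s(C) = √(7.3333) = 2.708

Step 3 — r_{ij} = s_{ij} / (s_i · s_j):
  r[A,A] = 1 (diagonal).
  r[A,B] = -5 / (2.4495 · 2.3805) = -5 / 5.831 = -0.8575
  r[A,C] = -1 / (2.4495 · 2.708) = -1 / 6.6332 = -0.1508
  r[B,B] = 1 (diagonal).
  r[B,C] = -2 / (2.3805 · 2.708) = -2 / 6.4464 = -0.3103
  r[C,C] = 1 (diagonal).

R is symmetric with unit diagonal. Assembling:

R = [[1, -0.8575, -0.1508],
 [-0.8575, 1, -0.3103],
 [-0.1508, -0.3103, 1]]


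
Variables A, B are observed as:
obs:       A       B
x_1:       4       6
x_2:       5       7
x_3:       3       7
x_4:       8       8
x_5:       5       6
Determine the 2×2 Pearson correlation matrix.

Step 1 — column means:
  mean(A) = (4 + 5 + 3 + 8 + 5) / 5 = 25/5 = 5
  mean(B) = (6 + 7 + 7 + 8 + 6) / 5 = 34/5 = 6.8

Step 2 — sample variances and covariances s[i,j] = (1/(n-1)) · Σ_k (x_{k,i} - mean_i) · (x_{k,j} - mean_j), with n-1 = 4:
  s[A,A] = ((-1)·(-1) + (0)·(0) + (-2)·(-2) + (3)·(3) + (0)·(0)) / 4 = 14/4 = 3.5
  s[A,B] = ((-1)·(-0.8) + (0)·(0.2) + (-2)·(0.2) + (3)·(1.2) + (0)·(-0.8)) / 4 = 4/4 = 1
  s[B,B] = ((-0.8)·(-0.8) + (0.2)·(0.2) + (0.2)·(0.2) + (1.2)·(1.2) + (-0.8)·(-0.8)) / 4 = 2.8/4 = 0.7
  Sample standard deviations s_i = √(s[i,i]):
  s(A) = √(3.5) = 1.8708
  s(B) = √(0.7) = 0.8367

Step 3 — r_{ij} = s_{ij} / (s_i · s_j):
  r[A,A] = 1 (diagonal).
  r[A,B] = 1 / (1.8708 · 0.8367) = 1 / 1.5652 = 0.6389
  r[B,B] = 1 (diagonal).

R is symmetric with unit diagonal. Assembling:

R = [[1, 0.6389],
 [0.6389, 1]]


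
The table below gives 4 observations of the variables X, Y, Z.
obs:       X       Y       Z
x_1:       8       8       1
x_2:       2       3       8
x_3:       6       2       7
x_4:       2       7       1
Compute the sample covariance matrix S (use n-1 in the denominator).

Step 1 — column means:
  mean(X) = (8 + 2 + 6 + 2) / 4 = 18/4 = 4.5
  mean(Y) = (8 + 3 + 2 + 7) / 4 = 20/4 = 5
  mean(Z) = (1 + 8 + 7 + 1) / 4 = 17/4 = 4.25

Step 2 — sample covariance S[i,j] = (1/(n-1)) · Σ_k (x_{k,i} - mean_i) · (x_{k,j} - mean_j), with n-1 = 3.
  S[X,X] = ((3.5)·(3.5) + (-2.5)·(-2.5) + (1.5)·(1.5) + (-2.5)·(-2.5)) / 3 = 27/3 = 9
  S[X,Y] = ((3.5)·(3) + (-2.5)·(-2) + (1.5)·(-3) + (-2.5)·(2)) / 3 = 6/3 = 2
  S[X,Z] = ((3.5)·(-3.25) + (-2.5)·(3.75) + (1.5)·(2.75) + (-2.5)·(-3.25)) / 3 = -8.5/3 = -2.8333
  S[Y,Y] = ((3)·(3) + (-2)·(-2) + (-3)·(-3) + (2)·(2)) / 3 = 26/3 = 8.6667
  S[Y,Z] = ((3)·(-3.25) + (-2)·(3.75) + (-3)·(2.75) + (2)·(-3.25)) / 3 = -32/3 = -10.6667
  S[Z,Z] = ((-3.25)·(-3.25) + (3.75)·(3.75) + (2.75)·(2.75) + (-3.25)·(-3.25)) / 3 = 42.75/3 = 14.25

S is symmetric (S[j,i] = S[i,j]). Assembling:

S = [[9, 2, -2.8333],
 [2, 8.6667, -10.6667],
 [-2.8333, -10.6667, 14.25]]


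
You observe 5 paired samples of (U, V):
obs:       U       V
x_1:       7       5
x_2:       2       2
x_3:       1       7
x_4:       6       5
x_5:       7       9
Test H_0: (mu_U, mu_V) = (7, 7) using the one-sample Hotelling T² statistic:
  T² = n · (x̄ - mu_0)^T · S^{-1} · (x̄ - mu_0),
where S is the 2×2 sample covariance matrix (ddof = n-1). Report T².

Step 1 — sample mean vector:
  mean(U) = (7 + 2 + 1 + 6 + 7) / 5 = 23/5 = 4.6
  mean(V) = (5 + 2 + 7 + 5 + 9) / 5 = 28/5 = 5.6
  x̄ = (4.6, 5.6),  deviation x̄ - mu_0 = (4.6, 5.6) - (7, 7) = (-2.4, -1.4).

Step 2 — sample covariance matrix, S[i,j] = (1/(n-1)) · Σ_k (x_{k,i} - mean_i) · (x_{k,j} - mean_j), divisor n-1 = 4:
  S[U,U] = ((2.4)·(2.4) + (-2.6)·(-2.6) + (-3.6)·(-3.6) + (1.4)·(1.4) + (2.4)·(2.4)) / 4 = 33.2/4 = 8.3
  S[U,V] = ((2.4)·(-0.6) + (-2.6)·(-3.6) + (-3.6)·(1.4) + (1.4)·(-0.6) + (2.4)·(3.4)) / 4 = 10.2/4 = 2.55
  S[V,V] = ((-0.6)·(-0.6) + (-3.6)·(-3.6) + (1.4)·(1.4) + (-0.6)·(-0.6) + (3.4)·(3.4)) / 4 = 27.2/4 = 6.8
  S = [[8.3, 2.55],
 [2.55, 6.8]].

Step 3 — invert S. det(S) = 8.3·6.8 - (2.55)² = 49.9375.
  S^{-1} = (1/det) · [[d, -b], [-b, a]] = [[0.1362, -0.0511],
 [-0.0511, 0.1662]].

Step 4 — quadratic form (x̄ - mu_0)^T · S^{-1} · (x̄ - mu_0):
  S^{-1} · (x̄ - mu_0) = (-0.2553, -0.1101),
  (x̄ - mu_0)^T · [...] = (-2.4)·(-0.2553) + (-1.4)·(-0.1101) = 0.767.

Step 5 — scale by n: T² = 5 · 0.767 = 3.8348.

T² ≈ 3.8348


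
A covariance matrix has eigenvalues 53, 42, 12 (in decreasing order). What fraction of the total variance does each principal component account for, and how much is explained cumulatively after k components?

Step 1 — total variance = trace(Sigma) = Σ λ_i = 53 + 42 + 12 = 107.

Step 2 — fraction explained by component i = λ_i / Σ λ:
  PC1: 53/107 = 0.4953
  PC2: 42/107 = 0.3925
  PC3: 12/107 = 0.1121

Step 3 — cumulative fraction after k components = (λ_1 + ... + λ_k) / Σ λ:
  k = 1: 53/107 = 0.4953
  k = 2: (53 + 42)/107 = 95/107 = 0.8879
  k = 3: (53 + 42 + 12)/107 = 107/107 = 1

Summary (fraction, with percent):

explained: PC1 0.4953 (49.53%), PC2 0.3925 (39.25%), PC3 0.1121 (11.21%);  cumulative: 0.4953, 0.8879, 1


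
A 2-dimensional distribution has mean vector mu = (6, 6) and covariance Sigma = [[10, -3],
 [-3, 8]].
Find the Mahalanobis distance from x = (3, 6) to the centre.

Step 1 — centre the observation: (x - mu) = (-3, 0).

Step 2 — invert Sigma. det(Sigma) = 10·8 - (-3)² = 71.
  Sigma^{-1} = (1/det) · [[d, -b], [-b, a]] = [[0.1127, 0.0423],
 [0.0423, 0.1408]].

Step 3 — form the quadratic (x - mu)^T · Sigma^{-1} · (x - mu):
  Sigma^{-1} · (x - mu) = (-0.338, -0.1268).
  (x - mu)^T · [Sigma^{-1} · (x - mu)] = (-3)·(-0.338) + (0)·(-0.1268) = 1.0141.

Step 4 — take square root: d = √(1.0141) ≈ 1.007.

d(x, mu) = √(1.0141) ≈ 1.007


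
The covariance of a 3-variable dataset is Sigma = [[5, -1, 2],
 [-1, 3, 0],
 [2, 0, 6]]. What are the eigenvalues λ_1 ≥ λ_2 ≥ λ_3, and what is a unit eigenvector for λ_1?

Step 1 — characteristic polynomial p(λ) = det(λI - Sigma) = λ³ - tr·λ² + c_1·λ - det, where tr = trace, c_1 = sum of the principal 2×2 minors, det = det(Sigma):
  tr = 5 + 3 + 6 = 14,
  c_1 = (5·3 - (-1)²) + (5·6 - (2)²) + (3·6 - (0)²) = 14 + 26 + 18 = 58,
  det = 5·(3·6 - (0)²) - (-1)·((-1)·6 - (0)·(2)) + (2)·((-1)·(0) - 3·(2)) = 5·(18) - (-1)·(-6) + (2)·(-6) = 72.
  So p(λ) = λ³ - 14λ² + 58λ - 72.
Step 2 — look for an integer root (rational root theorem: any rational root is an integer divisor of 72). Testing λ = 4:
  p(4) = 64 - 224 + 232 - 72 = 0  ✓
  Dividing out (λ - 4): p(λ) = (λ - 4)(λ² - 10λ + 18).
Step 3 — remaining eigenvalues from the quadratic λ² - 10λ + 18 = 0:
  Δ = 10² - 4·18 = 100 - 72 = 28,  λ = (10 ± √28)/2 = (10 ± 5.2915)/2 ≈ 7.6458 or 2.3542.
  Sorted: λ_1 = 7.6458,  λ_2 = 4,  λ_3 = 2.3542  (check: sum = 14 = tr ✓).

Step 4 — unit eigenvector for λ_1 ≈ 7.6458: v spans the null space of (Sigma - λ_1 I), whose rows are
  r_1 = (-2.6458, -1, 2),  r_2 = (-1, -4.6458, 0),  r_3 = (2, 0, -1.6458).
  v is orthogonal to every row, so take v ∝ r_1 × r_2 = ((-1)·(0) - (2)·(-4.6458), (2)·(-1) - (-2.6458)·(0), (-2.6458)·(-4.6458) - (-1)·(-1)) ≈ (9.2915, -2, 11.2915).
  Let u = (9.2915, -2, 11.2915).
  ||u|| = √((9.2915)² + (-2)² + (11.2915)²) = √(217.8301) ≈ 14.7591,  v_1 = u/||u|| ≈ (0.6295, -0.1355, 0.7651) (||v_1|| = 1).

λ_1 = 7.6458,  λ_2 = 4,  λ_3 = 2.3542;  v_1 ≈ (0.6295, -0.1355, 0.7651)


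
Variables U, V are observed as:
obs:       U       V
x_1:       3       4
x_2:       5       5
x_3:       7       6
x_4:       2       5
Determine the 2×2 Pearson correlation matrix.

Step 1 — column means:
  mean(U) = (3 + 5 + 7 + 2) / 4 = 17/4 = 4.25
  mean(V) = (4 + 5 + 6 + 5) / 4 = 20/4 = 5

Step 2 — sample variances and covariances s[i,j] = (1/(n-1)) · Σ_k (x_{k,i} - mean_i) · (x_{k,j} - mean_j), with n-1 = 3:
  s[U,U] = ((-1.25)·(-1.25) + (0.75)·(0.75) + (2.75)·(2.75) + (-2.25)·(-2.25)) / 3 = 14.75/3 = 4.9167
  s[U,V] = ((-1.25)·(-1) + (0.75)·(0) + (2.75)·(1) + (-2.25)·(0)) / 3 = 4/3 = 1.3333
  s[V,V] = ((-1)·(-1) + (0)·(0) + (1)·(1) + (0)·(0)) / 3 = 2/3 = 0.6667
  Sample standard deviations s_i = √(s[i,i]):
  s(U) = √(4.9167) = 2.2174
  s(V) = √(0.6667) = 0.8165

Step 3 — r_{ij} = s_{ij} / (s_i · s_j):
  r[U,U] = 1 (diagonal).
  r[U,V] = 1.3333 / (2.2174 · 0.8165) = 1.3333 / 1.8105 = 0.7365
  r[V,V] = 1 (diagonal).

R is symmetric with unit diagonal. Assembling:

R = [[1, 0.7365],
 [0.7365, 1]]
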